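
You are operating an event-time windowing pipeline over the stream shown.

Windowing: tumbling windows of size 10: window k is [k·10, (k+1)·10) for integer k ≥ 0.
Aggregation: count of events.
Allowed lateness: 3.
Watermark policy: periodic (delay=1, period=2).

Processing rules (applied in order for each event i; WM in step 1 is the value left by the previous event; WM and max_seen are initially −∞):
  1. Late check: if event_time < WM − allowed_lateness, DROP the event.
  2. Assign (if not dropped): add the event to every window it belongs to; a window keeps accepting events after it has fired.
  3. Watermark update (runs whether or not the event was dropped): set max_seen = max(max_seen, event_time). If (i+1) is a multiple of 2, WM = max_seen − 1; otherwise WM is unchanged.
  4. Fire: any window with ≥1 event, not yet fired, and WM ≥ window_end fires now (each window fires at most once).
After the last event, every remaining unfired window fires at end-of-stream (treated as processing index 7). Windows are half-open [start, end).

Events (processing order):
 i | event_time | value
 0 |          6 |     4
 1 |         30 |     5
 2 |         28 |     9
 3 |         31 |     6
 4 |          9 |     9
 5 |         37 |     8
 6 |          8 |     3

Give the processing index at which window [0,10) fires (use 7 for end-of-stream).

i=0 t=6 v=4: → [0,10); WM=−∞
i=1 t=30 v=5: → [30,40); WM=29; [0,10) fires=1
i=2 t=28 v=9: → [20,30); WM=29
i=3 t=31 v=6: → [30,40); WM=30; [20,30) fires=1
i=4 t=9 v=9: DROP (t<30-3); WM=30
i=5 t=37 v=8: → [30,40); WM=36
i=6 t=8 v=3: DROP (t<36-3); WM=36

1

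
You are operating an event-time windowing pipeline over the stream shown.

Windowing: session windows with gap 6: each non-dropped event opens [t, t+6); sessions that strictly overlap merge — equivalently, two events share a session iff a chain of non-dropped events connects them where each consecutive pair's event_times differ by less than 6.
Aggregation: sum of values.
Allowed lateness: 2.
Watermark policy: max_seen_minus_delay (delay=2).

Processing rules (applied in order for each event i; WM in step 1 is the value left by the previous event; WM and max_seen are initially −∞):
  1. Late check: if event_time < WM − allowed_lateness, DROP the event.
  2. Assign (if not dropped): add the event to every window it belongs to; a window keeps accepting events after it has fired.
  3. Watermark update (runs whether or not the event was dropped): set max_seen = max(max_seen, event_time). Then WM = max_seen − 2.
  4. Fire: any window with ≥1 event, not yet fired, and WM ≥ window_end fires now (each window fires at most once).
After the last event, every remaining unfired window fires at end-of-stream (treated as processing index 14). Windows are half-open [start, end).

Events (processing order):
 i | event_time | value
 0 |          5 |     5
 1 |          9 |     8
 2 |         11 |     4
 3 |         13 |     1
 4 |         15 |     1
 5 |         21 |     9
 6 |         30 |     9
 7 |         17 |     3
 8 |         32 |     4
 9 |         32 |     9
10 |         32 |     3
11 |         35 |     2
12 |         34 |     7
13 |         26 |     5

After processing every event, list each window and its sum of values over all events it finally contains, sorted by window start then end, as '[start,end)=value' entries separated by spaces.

[5,21)=19 [21,27)=9 [30,41)=34

i=0 t=5 v=5: → [5,11); WM=3
i=1 t=9 v=8: → [5,15); WM=7
i=2 t=11 v=4: → [5,17); WM=9
i=3 t=13 v=1: → [5,19); WM=11
i=4 t=15 v=1: → [5,21); WM=13
i=5 t=21 v=9: → [21,27); WM=19
i=6 t=30 v=9: → [30,36); WM=28
i=7 t=17 v=3: DROP (t<28-2); WM=28
i=8 t=32 v=4: → [30,38); WM=30
i=9 t=32 v=9: → [30,38); WM=30
i=10 t=32 v=3: → [30,38); WM=30
i=11 t=35 v=2: → [30,41); WM=33
i=12 t=34 v=7: → [30,41); WM=33
i=13 t=26 v=5: DROP (t<33-2); WM=33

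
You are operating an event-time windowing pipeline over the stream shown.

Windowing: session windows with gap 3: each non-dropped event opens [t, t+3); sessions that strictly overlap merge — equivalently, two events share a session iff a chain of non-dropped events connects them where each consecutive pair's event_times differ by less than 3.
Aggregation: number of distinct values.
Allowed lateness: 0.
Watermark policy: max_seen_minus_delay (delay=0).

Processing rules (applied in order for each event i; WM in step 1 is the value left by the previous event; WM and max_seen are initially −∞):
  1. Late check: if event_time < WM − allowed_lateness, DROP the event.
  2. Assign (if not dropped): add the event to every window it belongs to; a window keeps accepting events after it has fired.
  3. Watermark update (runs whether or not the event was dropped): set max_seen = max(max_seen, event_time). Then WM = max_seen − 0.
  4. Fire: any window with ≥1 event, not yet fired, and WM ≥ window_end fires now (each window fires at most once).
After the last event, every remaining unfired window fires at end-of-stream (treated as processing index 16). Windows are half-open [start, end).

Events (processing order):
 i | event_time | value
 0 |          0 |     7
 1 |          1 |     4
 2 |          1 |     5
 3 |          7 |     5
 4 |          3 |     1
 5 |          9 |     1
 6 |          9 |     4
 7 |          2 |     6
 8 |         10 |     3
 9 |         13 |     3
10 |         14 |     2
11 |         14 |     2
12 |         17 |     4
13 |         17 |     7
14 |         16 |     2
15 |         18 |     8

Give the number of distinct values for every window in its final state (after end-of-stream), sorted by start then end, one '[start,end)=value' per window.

[0,4)=3 [7,13)=4 [13,17)=2 [17,21)=3

i=0 t=0 v=7: → [0,3); WM=0
i=1 t=1 v=4: → [0,4); WM=1
i=2 t=1 v=5: → [0,4); WM=1
i=3 t=7 v=5: → [7,10); WM=7
i=4 t=3 v=1: DROP (t<7-0); WM=7
i=5 t=9 v=1: → [7,12); WM=9
i=6 t=9 v=4: → [7,12); WM=9
i=7 t=2 v=6: DROP (t<9-0); WM=9
i=8 t=10 v=3: → [7,13); WM=10
i=9 t=13 v=3: → [13,16); WM=13
i=10 t=14 v=2: → [13,17); WM=14
i=11 t=14 v=2: → [13,17); WM=14
i=12 t=17 v=4: → [17,20); WM=17
i=13 t=17 v=7: → [17,20); WM=17
i=14 t=16 v=2: DROP (t<17-0); WM=17
i=15 t=18 v=8: → [17,21); WM=18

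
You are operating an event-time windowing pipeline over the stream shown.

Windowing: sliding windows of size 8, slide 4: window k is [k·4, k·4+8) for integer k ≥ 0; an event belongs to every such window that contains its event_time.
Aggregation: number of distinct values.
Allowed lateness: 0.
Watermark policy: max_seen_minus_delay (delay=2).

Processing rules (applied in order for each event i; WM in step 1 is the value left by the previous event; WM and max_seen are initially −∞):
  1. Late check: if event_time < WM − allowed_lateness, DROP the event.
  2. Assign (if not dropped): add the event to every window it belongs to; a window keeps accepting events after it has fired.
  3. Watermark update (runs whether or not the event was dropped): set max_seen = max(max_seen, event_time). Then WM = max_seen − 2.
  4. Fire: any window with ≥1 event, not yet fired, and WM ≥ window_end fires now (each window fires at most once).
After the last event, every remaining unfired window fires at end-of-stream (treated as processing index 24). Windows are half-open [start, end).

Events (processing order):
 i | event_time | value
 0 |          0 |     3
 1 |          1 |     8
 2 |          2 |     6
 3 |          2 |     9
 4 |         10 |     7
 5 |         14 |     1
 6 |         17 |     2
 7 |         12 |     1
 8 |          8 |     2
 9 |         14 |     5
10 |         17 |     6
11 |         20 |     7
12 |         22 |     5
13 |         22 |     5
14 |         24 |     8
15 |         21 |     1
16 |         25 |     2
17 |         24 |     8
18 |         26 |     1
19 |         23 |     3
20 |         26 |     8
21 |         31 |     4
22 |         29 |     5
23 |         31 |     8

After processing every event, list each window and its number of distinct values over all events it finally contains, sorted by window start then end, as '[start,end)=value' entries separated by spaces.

[0,8)=4 [4,12)=1 [8,16)=2 [12,20)=3 [16,24)=4 [20,28)=5 [24,32)=5 [28,36)=3

i=0 t=0 v=3: → [0,8); WM=-2
i=1 t=1 v=8: → [0,8); WM=-1
i=2 t=2 v=6: → [0,8); WM=0
i=3 t=2 v=9: → [0,8); WM=0
i=4 t=10 v=7: → [8,16),[4,12); WM=8; [0,8) fires=4
i=5 t=14 v=1: → [12,20),[8,16); WM=12; [4,12) fires=1
i=6 t=17 v=2: → [16,24),[12,20); WM=15
i=7 t=12 v=1: DROP (t<15-0); WM=15
i=8 t=8 v=2: DROP (t<15-0); WM=15
i=9 t=14 v=5: DROP (t<15-0); WM=15
i=10 t=17 v=6: → [16,24),[12,20); WM=15
i=11 t=20 v=7: → [20,28),[16,24); WM=18; [8,16) fires=2
i=12 t=22 v=5: → [20,28),[16,24); WM=20; [12,20) fires=3
i=13 t=22 v=5: → [20,28),[16,24); WM=20
i=14 t=24 v=8: → [24,32),[20,28); WM=22
i=15 t=21 v=1: DROP (t<22-0); WM=22
i=16 t=25 v=2: → [24,32),[20,28); WM=23
i=17 t=24 v=8: → [24,32),[20,28); WM=23
i=18 t=26 v=1: → [24,32),[20,28); WM=24; [16,24) fires=4
i=19 t=23 v=3: DROP (t<24-0); WM=24
i=20 t=26 v=8: → [24,32),[20,28); WM=24
i=21 t=31 v=4: → [28,36),[24,32); WM=29; [20,28) fires=5
i=22 t=29 v=5: → [28,36),[24,32); WM=29
i=23 t=31 v=8: → [28,36),[24,32); WM=29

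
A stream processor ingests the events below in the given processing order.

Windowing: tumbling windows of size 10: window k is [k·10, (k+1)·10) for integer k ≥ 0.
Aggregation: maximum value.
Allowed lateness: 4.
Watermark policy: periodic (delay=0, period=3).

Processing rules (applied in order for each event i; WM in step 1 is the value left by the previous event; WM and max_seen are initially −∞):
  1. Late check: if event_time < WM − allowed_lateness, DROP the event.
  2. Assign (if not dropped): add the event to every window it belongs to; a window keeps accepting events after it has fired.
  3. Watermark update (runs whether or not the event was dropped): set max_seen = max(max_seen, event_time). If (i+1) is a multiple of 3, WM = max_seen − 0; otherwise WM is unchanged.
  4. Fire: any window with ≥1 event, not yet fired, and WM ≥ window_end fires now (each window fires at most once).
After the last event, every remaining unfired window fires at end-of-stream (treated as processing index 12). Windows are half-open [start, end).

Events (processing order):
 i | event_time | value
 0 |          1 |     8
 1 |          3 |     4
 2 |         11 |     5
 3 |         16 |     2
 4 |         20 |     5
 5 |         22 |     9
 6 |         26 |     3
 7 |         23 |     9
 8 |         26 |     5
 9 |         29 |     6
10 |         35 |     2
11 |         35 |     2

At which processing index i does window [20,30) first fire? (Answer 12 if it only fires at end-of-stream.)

11

i=0 t=1 v=8: → [0,10); WM=−∞
i=1 t=3 v=4: → [0,10); WM=−∞
i=2 t=11 v=5: → [10,20); WM=11; [0,10) fires=8
i=3 t=16 v=2: → [10,20); WM=11
i=4 t=20 v=5: → [20,30); WM=11
i=5 t=22 v=9: → [20,30); WM=22; [10,20) fires=5
i=6 t=26 v=3: → [20,30); WM=22
i=7 t=23 v=9: → [20,30); WM=22
i=8 t=26 v=5: → [20,30); WM=26
i=9 t=29 v=6: → [20,30); WM=26
i=10 t=35 v=2: → [30,40); WM=26
i=11 t=35 v=2: → [30,40); WM=35; [20,30) fires=9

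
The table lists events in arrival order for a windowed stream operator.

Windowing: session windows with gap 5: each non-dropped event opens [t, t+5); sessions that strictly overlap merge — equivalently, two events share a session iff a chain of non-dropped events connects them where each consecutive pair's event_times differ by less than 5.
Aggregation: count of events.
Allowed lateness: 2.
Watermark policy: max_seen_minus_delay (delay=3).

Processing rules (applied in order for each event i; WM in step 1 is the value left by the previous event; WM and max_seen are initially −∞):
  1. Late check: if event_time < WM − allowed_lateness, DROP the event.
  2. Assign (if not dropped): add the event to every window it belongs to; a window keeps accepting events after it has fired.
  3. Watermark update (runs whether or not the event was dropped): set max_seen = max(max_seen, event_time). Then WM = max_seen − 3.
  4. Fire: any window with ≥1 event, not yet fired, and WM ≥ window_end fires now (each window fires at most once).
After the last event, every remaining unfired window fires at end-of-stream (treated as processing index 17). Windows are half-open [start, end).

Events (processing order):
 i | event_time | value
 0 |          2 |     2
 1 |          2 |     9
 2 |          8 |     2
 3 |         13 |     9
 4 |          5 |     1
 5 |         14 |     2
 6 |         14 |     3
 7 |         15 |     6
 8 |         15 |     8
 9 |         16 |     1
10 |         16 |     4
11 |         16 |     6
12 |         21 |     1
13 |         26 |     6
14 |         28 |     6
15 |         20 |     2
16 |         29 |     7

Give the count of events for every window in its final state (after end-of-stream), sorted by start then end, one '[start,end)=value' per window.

[2,7)=2 [8,13)=1 [13,21)=8 [21,26)=1 [26,34)=3

i=0 t=2 v=2: → [2,7); WM=-1
i=1 t=2 v=9: → [2,7); WM=-1
i=2 t=8 v=2: → [8,13); WM=5
i=3 t=13 v=9: → [13,18); WM=10
i=4 t=5 v=1: DROP (t<10-2); WM=10
i=5 t=14 v=2: → [13,19); WM=11
i=6 t=14 v=3: → [13,19); WM=11
i=7 t=15 v=6: → [13,20); WM=12
i=8 t=15 v=8: → [13,20); WM=12
i=9 t=16 v=1: → [13,21); WM=13
i=10 t=16 v=4: → [13,21); WM=13
i=11 t=16 v=6: → [13,21); WM=13
i=12 t=21 v=1: → [21,26); WM=18
i=13 t=26 v=6: → [26,31); WM=23
i=14 t=28 v=6: → [26,33); WM=25
i=15 t=20 v=2: DROP (t<25-2); WM=25
i=16 t=29 v=7: → [26,34); WM=26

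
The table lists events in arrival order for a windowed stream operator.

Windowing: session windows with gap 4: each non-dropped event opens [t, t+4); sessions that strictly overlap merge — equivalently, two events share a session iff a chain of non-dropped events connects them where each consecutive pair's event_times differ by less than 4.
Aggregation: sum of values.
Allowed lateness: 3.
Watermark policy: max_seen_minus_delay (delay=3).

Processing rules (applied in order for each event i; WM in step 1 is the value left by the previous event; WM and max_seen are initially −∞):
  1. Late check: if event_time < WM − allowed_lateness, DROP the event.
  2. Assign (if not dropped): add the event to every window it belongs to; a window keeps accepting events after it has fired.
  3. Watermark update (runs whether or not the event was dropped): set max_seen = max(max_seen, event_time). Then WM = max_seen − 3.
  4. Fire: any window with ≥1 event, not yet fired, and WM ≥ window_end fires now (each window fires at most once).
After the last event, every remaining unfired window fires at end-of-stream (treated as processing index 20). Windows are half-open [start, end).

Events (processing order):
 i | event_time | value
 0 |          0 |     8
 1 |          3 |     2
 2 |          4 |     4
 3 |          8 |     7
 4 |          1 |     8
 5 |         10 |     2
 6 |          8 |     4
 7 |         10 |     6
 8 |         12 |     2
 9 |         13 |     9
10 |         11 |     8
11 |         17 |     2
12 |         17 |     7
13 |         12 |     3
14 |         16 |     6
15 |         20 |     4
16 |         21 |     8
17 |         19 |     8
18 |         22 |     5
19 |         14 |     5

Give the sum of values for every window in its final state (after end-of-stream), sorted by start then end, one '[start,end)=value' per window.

i=0 t=0 v=8: → [0,4); WM=-3
i=1 t=3 v=2: → [0,7); WM=0
i=2 t=4 v=4: → [0,8); WM=1
i=3 t=8 v=7: → [8,12); WM=5
i=4 t=1 v=8: DROP (t<5-3); WM=5
i=5 t=10 v=2: → [8,14); WM=7
i=6 t=8 v=4: → [8,14); WM=7
i=7 t=10 v=6: → [8,14); WM=7
i=8 t=12 v=2: → [8,16); WM=9
i=9 t=13 v=9: → [8,17); WM=10
i=10 t=11 v=8: → [8,17); WM=10
i=11 t=17 v=2: → [17,21); WM=14
i=12 t=17 v=7: → [17,21); WM=14
i=13 t=12 v=3: → [8,17); WM=14
i=14 t=16 v=6: → [8,21); WM=14
i=15 t=20 v=4: → [8,24); WM=17
i=16 t=21 v=8: → [8,25); WM=18
i=17 t=19 v=8: → [8,25); WM=18
i=18 t=22 v=5: → [8,26); WM=19
i=19 t=14 v=5: DROP (t<19-3); WM=19

[0,8)=14 [8,26)=81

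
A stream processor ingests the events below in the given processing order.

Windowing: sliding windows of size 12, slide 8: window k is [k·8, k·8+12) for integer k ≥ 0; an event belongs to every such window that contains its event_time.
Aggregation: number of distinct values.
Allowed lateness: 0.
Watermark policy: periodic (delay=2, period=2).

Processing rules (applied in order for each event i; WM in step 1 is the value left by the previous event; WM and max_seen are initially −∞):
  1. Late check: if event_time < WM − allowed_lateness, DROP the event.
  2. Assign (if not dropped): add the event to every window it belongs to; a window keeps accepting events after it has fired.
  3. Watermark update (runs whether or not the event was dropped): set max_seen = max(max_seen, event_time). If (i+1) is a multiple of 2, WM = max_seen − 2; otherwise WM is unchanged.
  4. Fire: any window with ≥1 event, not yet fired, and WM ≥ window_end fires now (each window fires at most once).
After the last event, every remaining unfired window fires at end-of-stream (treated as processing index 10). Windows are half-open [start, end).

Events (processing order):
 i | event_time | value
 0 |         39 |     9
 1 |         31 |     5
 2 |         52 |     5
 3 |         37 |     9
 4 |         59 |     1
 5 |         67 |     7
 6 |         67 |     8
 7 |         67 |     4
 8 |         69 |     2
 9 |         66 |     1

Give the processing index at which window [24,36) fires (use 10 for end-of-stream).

i=0 t=39 v=9: → [32,44); WM=−∞
i=1 t=31 v=5: → [24,36); WM=37; [24,36) fires=1
i=2 t=52 v=5: → [48,60); WM=37
i=3 t=37 v=9: → [32,44); WM=50; [32,44) fires=1
i=4 t=59 v=1: → [56,68),[48,60); WM=50
i=5 t=67 v=7: → [64,76),[56,68); WM=65; [48,60) fires=2
i=6 t=67 v=8: → [64,76),[56,68); WM=65
i=7 t=67 v=4: → [64,76),[56,68); WM=65
i=8 t=69 v=2: → [64,76); WM=65
i=9 t=66 v=1: → [64,76),[56,68); WM=67

1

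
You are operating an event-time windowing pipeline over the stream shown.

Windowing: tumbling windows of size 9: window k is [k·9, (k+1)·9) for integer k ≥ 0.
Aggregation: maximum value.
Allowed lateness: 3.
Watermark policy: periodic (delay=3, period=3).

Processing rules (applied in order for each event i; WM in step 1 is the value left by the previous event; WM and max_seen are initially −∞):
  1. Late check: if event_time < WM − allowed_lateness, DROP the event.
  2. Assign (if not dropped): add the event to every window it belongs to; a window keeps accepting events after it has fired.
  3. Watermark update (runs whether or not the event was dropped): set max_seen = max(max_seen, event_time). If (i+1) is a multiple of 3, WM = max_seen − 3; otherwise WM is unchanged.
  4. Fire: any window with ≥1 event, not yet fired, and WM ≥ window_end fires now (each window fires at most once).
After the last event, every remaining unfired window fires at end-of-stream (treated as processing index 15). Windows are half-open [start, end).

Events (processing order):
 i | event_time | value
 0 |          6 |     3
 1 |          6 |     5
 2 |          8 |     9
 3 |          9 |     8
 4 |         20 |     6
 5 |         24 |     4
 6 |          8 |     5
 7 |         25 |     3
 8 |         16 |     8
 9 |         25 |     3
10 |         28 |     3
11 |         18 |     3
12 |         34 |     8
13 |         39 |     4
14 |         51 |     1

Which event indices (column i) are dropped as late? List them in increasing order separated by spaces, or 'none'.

6 8 11

i=0 t=6 v=3: → [0,9); WM=−∞
i=1 t=6 v=5: → [0,9); WM=−∞
i=2 t=8 v=9: → [0,9); WM=5
i=3 t=9 v=8: → [9,18); WM=5
i=4 t=20 v=6: → [18,27); WM=5
i=5 t=24 v=4: → [18,27); WM=21; [0,9) fires=9 [9,18) fires=8
i=6 t=8 v=5: DROP (t<21-3); WM=21
i=7 t=25 v=3: → [18,27); WM=21
i=8 t=16 v=8: DROP (t<21-3); WM=22
i=9 t=25 v=3: → [18,27); WM=22
i=10 t=28 v=3: → [27,36); WM=22
i=11 t=18 v=3: DROP (t<22-3); WM=25
i=12 t=34 v=8: → [27,36); WM=25
i=13 t=39 v=4: → [36,45); WM=25
i=14 t=51 v=1: → [45,54); WM=48; [18,27) fires=6 [27,36) fires=8 [36,45) fires=4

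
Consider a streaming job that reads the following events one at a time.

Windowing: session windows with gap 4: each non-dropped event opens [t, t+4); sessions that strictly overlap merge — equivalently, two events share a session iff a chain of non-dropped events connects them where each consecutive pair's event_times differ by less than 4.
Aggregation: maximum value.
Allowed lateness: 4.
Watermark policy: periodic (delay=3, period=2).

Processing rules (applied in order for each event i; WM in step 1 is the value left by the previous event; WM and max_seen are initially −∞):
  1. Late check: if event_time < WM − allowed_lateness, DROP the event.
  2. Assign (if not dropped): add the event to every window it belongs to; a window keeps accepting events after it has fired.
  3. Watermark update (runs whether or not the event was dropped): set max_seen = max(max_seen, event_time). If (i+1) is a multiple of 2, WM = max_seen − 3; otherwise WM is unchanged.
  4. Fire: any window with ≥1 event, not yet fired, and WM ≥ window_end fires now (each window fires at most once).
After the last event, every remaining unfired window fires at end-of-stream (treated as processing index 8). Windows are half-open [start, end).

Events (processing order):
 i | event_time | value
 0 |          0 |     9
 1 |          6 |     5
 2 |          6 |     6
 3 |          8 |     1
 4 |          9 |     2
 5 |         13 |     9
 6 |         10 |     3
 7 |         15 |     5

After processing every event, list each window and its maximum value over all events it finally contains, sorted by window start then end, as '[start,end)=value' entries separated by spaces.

[0,4)=9 [6,19)=9

i=0 t=0 v=9: → [0,4); WM=−∞
i=1 t=6 v=5: → [6,10); WM=3
i=2 t=6 v=6: → [6,10); WM=3
i=3 t=8 v=1: → [6,12); WM=5
i=4 t=9 v=2: → [6,13); WM=5
i=5 t=13 v=9: → [13,17); WM=10
i=6 t=10 v=3: → [6,17); WM=10
i=7 t=15 v=5: → [6,19); WM=12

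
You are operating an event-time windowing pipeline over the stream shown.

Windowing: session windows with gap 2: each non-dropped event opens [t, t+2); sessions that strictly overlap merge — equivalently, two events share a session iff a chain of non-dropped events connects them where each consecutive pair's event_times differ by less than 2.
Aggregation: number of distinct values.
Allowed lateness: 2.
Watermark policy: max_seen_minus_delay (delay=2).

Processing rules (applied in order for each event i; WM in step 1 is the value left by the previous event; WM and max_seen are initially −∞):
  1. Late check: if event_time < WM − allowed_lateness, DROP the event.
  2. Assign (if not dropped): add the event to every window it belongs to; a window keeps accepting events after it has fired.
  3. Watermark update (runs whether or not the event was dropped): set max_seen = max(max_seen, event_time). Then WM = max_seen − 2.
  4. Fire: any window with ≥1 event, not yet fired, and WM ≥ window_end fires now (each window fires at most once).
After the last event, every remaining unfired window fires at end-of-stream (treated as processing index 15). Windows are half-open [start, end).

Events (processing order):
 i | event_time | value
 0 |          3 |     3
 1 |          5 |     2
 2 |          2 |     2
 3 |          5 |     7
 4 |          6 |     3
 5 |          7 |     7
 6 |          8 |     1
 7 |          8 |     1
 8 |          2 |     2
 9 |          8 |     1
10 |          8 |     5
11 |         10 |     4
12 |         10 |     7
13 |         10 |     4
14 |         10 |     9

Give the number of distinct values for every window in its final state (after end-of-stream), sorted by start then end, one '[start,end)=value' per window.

[2,5)=2 [5,10)=5 [10,12)=3

i=0 t=3 v=3: → [3,5); WM=1
i=1 t=5 v=2: → [5,7); WM=3
i=2 t=2 v=2: → [2,5); WM=3
i=3 t=5 v=7: → [5,7); WM=3
i=4 t=6 v=3: → [5,8); WM=4
i=5 t=7 v=7: → [5,9); WM=5
i=6 t=8 v=1: → [5,10); WM=6
i=7 t=8 v=1: → [5,10); WM=6
i=8 t=2 v=2: DROP (t<6-2); WM=6
i=9 t=8 v=1: → [5,10); WM=6
i=10 t=8 v=5: → [5,10); WM=6
i=11 t=10 v=4: → [10,12); WM=8
i=12 t=10 v=7: → [10,12); WM=8
i=13 t=10 v=4: → [10,12); WM=8
i=14 t=10 v=9: → [10,12); WM=8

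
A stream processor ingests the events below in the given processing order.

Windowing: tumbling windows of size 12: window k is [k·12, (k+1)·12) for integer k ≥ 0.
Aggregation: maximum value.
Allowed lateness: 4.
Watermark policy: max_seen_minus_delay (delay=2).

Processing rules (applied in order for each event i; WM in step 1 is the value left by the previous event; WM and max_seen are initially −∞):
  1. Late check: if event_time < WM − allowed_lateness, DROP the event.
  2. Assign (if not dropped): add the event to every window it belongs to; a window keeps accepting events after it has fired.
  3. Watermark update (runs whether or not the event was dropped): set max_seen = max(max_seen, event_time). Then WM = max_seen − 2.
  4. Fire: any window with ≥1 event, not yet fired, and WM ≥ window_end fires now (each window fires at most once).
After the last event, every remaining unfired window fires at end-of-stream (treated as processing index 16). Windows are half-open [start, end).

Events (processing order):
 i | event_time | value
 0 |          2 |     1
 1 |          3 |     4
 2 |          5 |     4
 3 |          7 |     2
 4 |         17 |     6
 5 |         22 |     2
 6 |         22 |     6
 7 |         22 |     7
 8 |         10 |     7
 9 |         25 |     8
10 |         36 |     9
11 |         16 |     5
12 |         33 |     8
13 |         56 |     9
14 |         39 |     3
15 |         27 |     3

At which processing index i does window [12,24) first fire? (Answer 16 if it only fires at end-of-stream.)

10

i=0 t=2 v=1: → [0,12); WM=0
i=1 t=3 v=4: → [0,12); WM=1
i=2 t=5 v=4: → [0,12); WM=3
i=3 t=7 v=2: → [0,12); WM=5
i=4 t=17 v=6: → [12,24); WM=15; [0,12) fires=4
i=5 t=22 v=2: → [12,24); WM=20
i=6 t=22 v=6: → [12,24); WM=20
i=7 t=22 v=7: → [12,24); WM=20
i=8 t=10 v=7: DROP (t<20-4); WM=20
i=9 t=25 v=8: → [24,36); WM=23
i=10 t=36 v=9: → [36,48); WM=34; [12,24) fires=7
i=11 t=16 v=5: DROP (t<34-4); WM=34
i=12 t=33 v=8: → [24,36); WM=34
i=13 t=56 v=9: → [48,60); WM=54; [24,36) fires=8 [36,48) fires=9
i=14 t=39 v=3: DROP (t<54-4); WM=54
i=15 t=27 v=3: DROP (t<54-4); WM=54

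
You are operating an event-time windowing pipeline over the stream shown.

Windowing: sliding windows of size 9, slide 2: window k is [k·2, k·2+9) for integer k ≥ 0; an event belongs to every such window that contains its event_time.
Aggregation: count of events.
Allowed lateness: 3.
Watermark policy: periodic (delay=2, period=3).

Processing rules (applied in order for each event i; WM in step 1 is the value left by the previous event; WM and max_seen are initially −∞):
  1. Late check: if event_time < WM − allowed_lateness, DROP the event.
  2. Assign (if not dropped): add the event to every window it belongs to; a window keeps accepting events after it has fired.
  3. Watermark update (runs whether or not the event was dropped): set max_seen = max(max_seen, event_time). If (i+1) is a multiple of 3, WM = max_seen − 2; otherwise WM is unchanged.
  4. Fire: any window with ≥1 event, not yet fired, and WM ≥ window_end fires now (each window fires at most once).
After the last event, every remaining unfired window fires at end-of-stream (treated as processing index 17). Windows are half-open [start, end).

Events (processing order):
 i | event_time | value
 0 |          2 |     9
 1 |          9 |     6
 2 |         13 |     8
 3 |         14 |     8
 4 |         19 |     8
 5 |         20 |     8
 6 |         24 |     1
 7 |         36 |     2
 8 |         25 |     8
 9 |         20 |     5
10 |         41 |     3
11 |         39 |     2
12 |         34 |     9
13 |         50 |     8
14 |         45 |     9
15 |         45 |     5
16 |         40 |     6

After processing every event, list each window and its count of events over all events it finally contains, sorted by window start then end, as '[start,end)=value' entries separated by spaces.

[0,9)=1 [2,11)=2 [4,13)=1 [6,15)=3 [8,17)=3 [10,19)=2 [12,21)=4 [14,23)=3 [16,25)=3 [18,27)=4 [20,29)=3 [22,31)=2 [24,33)=2 [28,37)=1 [30,39)=1 [32,41)=2 [34,43)=3 [36,45)=3 [38,47)=4 [40,49)=3 [42,51)=3 [44,53)=3 [46,55)=1 [48,57)=1 [50,59)=1

i=0 t=2 v=9: → [2,11),[0,9); WM=−∞
i=1 t=9 v=6: → [8,17),[6,15),[4,13),[2,11); WM=−∞
i=2 t=13 v=8: → [12,21),[10,19),[8,17),[6,15); WM=11; [0,9) fires=1 [2,11) fires=2
i=3 t=14 v=8: → [14,23),[12,21),[10,19),[8,17),[6,15); WM=11
i=4 t=19 v=8: → [18,27),[16,25),[14,23),[12,21); WM=11
i=5 t=20 v=8: → [20,29),[18,27),[16,25),[14,23),[12,21); WM=18; [4,13) fires=1 [6,15) fires=3 [8,17) fires=3
i=6 t=24 v=1: → [24,33),[22,31),[20,29),[18,27),[16,25); WM=18
i=7 t=36 v=2: → [36,45),[34,43),[32,41),[30,39),[28,37); WM=18
i=8 t=25 v=8: → [24,33),[22,31),[20,29),[18,27); WM=34; [10,19) fires=2 [12,21) fires=4 [14,23) fires=3 [16,25) fires=3 [18,27) fires=4 [20,29) fires=3 [22,31) fires=2 [24,33) fires=2
i=9 t=20 v=5: DROP (t<34-3); WM=34
i=10 t=41 v=3: → [40,49),[38,47),[36,45),[34,43); WM=34
i=11 t=39 v=2: → [38,47),[36,45),[34,43),[32,41); WM=39; [28,37) fires=1 [30,39) fires=1
i=12 t=34 v=9: DROP (t<39-3); WM=39
i=13 t=50 v=8: → [50,59),[48,57),[46,55),[44,53),[42,51); WM=39
i=14 t=45 v=9: → [44,53),[42,51),[40,49),[38,47); WM=48; [32,41) fires=2 [34,43) fires=3 [36,45) fires=3 [38,47) fires=3
i=15 t=45 v=5: → [44,53),[42,51),[40,49),[38,47); WM=48
i=16 t=40 v=6: DROP (t<48-3); WM=48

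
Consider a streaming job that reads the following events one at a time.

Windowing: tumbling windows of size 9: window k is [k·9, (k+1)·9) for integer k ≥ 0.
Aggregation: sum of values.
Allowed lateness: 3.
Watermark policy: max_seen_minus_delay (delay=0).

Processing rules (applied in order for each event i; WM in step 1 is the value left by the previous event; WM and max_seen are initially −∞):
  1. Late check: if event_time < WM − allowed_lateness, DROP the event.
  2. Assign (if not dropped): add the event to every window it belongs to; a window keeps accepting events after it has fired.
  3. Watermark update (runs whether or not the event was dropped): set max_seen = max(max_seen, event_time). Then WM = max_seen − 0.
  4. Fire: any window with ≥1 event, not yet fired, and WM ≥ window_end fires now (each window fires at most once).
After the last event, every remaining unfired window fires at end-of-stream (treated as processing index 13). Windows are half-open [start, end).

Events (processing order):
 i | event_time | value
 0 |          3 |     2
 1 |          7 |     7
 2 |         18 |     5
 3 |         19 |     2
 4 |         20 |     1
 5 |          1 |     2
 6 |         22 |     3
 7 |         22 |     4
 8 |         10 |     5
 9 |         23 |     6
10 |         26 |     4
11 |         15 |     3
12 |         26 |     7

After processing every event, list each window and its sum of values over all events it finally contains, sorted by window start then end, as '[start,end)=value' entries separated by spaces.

[0,9)=9 [18,27)=32

i=0 t=3 v=2: → [0,9); WM=3
i=1 t=7 v=7: → [0,9); WM=7
i=2 t=18 v=5: → [18,27); WM=18; [0,9) fires=9
i=3 t=19 v=2: → [18,27); WM=19
i=4 t=20 v=1: → [18,27); WM=20
i=5 t=1 v=2: DROP (t<20-3); WM=20
i=6 t=22 v=3: → [18,27); WM=22
i=7 t=22 v=4: → [18,27); WM=22
i=8 t=10 v=5: DROP (t<22-3); WM=22
i=9 t=23 v=6: → [18,27); WM=23
i=10 t=26 v=4: → [18,27); WM=26
i=11 t=15 v=3: DROP (t<26-3); WM=26
i=12 t=26 v=7: → [18,27); WM=26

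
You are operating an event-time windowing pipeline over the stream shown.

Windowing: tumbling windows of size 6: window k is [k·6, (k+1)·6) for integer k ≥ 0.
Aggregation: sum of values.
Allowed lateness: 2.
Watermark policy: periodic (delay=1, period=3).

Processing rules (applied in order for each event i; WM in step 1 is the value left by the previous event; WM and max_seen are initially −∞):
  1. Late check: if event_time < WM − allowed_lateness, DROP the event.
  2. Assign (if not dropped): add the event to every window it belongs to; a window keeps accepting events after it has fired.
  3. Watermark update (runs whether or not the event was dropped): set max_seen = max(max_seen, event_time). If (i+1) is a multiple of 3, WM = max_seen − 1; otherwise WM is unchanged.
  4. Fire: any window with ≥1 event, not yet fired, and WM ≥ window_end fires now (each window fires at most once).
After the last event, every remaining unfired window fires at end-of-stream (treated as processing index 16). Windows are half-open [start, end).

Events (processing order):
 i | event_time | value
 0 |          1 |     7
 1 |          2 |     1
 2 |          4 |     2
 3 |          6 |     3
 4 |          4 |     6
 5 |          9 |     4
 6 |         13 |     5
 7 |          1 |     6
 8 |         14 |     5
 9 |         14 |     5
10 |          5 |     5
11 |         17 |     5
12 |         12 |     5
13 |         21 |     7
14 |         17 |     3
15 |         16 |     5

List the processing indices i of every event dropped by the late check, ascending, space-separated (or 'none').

i=0 t=1 v=7: → [0,6); WM=−∞
i=1 t=2 v=1: → [0,6); WM=−∞
i=2 t=4 v=2: → [0,6); WM=3
i=3 t=6 v=3: → [6,12); WM=3
i=4 t=4 v=6: → [0,6); WM=3
i=5 t=9 v=4: → [6,12); WM=8; [0,6) fires=16
i=6 t=13 v=5: → [12,18); WM=8
i=7 t=1 v=6: DROP (t<8-2); WM=8
i=8 t=14 v=5: → [12,18); WM=13; [6,12) fires=7
i=9 t=14 v=5: → [12,18); WM=13
i=10 t=5 v=5: DROP (t<13-2); WM=13
i=11 t=17 v=5: → [12,18); WM=16
i=12 t=12 v=5: DROP (t<16-2); WM=16
i=13 t=21 v=7: → [18,24); WM=16
i=14 t=17 v=3: → [12,18); WM=20; [12,18) fires=23
i=15 t=16 v=5: DROP (t<20-2); WM=20

7 10 12 15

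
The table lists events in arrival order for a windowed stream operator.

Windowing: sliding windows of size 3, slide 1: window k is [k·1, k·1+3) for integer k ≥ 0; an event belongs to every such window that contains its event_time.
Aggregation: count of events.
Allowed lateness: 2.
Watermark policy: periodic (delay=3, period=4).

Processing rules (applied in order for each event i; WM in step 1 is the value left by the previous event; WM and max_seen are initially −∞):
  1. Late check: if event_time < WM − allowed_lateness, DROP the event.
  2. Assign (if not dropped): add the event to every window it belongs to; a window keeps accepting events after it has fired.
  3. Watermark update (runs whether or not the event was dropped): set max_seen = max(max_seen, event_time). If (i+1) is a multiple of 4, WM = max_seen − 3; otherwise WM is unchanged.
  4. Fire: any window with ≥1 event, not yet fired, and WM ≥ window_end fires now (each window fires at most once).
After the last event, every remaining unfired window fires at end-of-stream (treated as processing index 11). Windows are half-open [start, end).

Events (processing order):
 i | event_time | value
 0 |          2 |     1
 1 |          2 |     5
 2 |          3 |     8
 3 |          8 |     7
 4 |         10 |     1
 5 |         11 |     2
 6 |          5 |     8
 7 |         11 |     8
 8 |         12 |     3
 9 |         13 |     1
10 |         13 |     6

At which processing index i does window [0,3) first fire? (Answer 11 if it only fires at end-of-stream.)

3

i=0 t=2 v=1: → [2,5),[1,4),[0,3); WM=−∞
i=1 t=2 v=5: → [2,5),[1,4),[0,3); WM=−∞
i=2 t=3 v=8: → [3,6),[2,5),[1,4); WM=−∞
i=3 t=8 v=7: → [8,11),[7,10),[6,9); WM=5; [0,3) fires=2 [1,4) fires=3 [2,5) fires=3
i=4 t=10 v=1: → [10,13),[9,12),[8,11); WM=5
i=5 t=11 v=2: → [11,14),[10,13),[9,12); WM=5
i=6 t=5 v=8: → [5,8),[4,7),[3,6); WM=5
i=7 t=11 v=8: → [11,14),[10,13),[9,12); WM=8; [3,6) fires=2 [4,7) fires=1 [5,8) fires=1
i=8 t=12 v=3: → [12,15),[11,14),[10,13); WM=8
i=9 t=13 v=1: → [13,16),[12,15),[11,14); WM=8
i=10 t=13 v=6: → [13,16),[12,15),[11,14); WM=8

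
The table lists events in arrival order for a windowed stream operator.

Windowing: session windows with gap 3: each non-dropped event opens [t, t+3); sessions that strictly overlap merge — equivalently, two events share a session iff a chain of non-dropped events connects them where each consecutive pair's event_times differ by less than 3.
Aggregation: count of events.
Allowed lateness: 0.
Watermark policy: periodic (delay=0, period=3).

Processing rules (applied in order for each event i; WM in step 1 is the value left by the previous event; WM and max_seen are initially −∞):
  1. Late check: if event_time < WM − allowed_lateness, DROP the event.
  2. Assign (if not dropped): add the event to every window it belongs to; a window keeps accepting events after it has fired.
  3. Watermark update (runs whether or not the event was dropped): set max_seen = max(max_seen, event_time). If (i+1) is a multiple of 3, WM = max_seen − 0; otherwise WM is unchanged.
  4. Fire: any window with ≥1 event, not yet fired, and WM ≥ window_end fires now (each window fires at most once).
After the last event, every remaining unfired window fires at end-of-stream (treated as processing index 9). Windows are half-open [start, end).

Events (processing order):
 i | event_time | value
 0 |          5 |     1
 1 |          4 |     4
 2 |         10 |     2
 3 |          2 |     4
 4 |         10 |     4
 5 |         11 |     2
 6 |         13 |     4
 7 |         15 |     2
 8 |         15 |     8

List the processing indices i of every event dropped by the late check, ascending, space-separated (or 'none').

i=0 t=5 v=1: → [5,8); WM=−∞
i=1 t=4 v=4: → [4,8); WM=−∞
i=2 t=10 v=2: → [10,13); WM=10
i=3 t=2 v=4: DROP (t<10-0); WM=10
i=4 t=10 v=4: → [10,13); WM=10
i=5 t=11 v=2: → [10,14); WM=11
i=6 t=13 v=4: → [10,16); WM=11
i=7 t=15 v=2: → [10,18); WM=11
i=8 t=15 v=8: → [10,18); WM=15

3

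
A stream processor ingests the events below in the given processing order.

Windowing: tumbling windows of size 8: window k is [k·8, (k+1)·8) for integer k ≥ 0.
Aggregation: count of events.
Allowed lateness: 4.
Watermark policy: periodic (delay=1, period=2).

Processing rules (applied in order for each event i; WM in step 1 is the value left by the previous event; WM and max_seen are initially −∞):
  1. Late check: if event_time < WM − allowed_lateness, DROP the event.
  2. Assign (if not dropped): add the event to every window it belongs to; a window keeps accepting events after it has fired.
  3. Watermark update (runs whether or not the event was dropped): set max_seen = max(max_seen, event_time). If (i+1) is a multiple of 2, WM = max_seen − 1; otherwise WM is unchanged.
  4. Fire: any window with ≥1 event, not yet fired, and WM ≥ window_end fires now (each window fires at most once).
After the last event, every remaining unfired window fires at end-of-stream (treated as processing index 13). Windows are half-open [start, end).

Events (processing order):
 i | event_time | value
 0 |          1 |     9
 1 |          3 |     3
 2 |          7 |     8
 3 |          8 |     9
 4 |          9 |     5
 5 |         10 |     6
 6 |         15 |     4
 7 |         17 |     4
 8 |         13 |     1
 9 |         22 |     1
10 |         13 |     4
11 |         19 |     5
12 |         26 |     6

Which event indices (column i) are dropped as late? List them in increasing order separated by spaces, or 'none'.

i=0 t=1 v=9: → [0,8); WM=−∞
i=1 t=3 v=3: → [0,8); WM=2
i=2 t=7 v=8: → [0,8); WM=2
i=3 t=8 v=9: → [8,16); WM=7
i=4 t=9 v=5: → [8,16); WM=7
i=5 t=10 v=6: → [8,16); WM=9; [0,8) fires=3
i=6 t=15 v=4: → [8,16); WM=9
i=7 t=17 v=4: → [16,24); WM=16; [8,16) fires=4
i=8 t=13 v=1: → [8,16); WM=16
i=9 t=22 v=1: → [16,24); WM=21
i=10 t=13 v=4: DROP (t<21-4); WM=21
i=11 t=19 v=5: → [16,24); WM=21
i=12 t=26 v=6: → [24,32); WM=21

10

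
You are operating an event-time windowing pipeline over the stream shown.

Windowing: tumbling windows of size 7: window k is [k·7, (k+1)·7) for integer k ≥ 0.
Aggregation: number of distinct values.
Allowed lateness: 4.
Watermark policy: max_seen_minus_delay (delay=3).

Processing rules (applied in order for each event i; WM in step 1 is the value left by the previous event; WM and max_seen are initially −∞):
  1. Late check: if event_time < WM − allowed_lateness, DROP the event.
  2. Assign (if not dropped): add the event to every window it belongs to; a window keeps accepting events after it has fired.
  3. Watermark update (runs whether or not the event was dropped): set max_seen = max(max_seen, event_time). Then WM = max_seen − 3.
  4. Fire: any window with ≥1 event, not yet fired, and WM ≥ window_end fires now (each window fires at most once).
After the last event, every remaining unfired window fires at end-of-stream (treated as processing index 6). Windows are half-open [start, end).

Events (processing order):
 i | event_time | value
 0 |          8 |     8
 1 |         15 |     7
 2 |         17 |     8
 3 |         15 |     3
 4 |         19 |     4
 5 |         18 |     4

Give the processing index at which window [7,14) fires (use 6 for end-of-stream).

i=0 t=8 v=8: → [7,14); WM=5
i=1 t=15 v=7: → [14,21); WM=12
i=2 t=17 v=8: → [14,21); WM=14; [7,14) fires=1
i=3 t=15 v=3: → [14,21); WM=14
i=4 t=19 v=4: → [14,21); WM=16
i=5 t=18 v=4: → [14,21); WM=16

2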